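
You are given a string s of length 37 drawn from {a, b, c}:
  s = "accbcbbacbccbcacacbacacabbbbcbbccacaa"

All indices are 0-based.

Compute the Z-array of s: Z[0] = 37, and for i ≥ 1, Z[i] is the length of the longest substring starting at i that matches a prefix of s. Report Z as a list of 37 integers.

Z[0]=37
i=1: i≥r, start 0; Z[1]=0
i=2: i≥r, start 0; Z[2]=0
i=3: i≥r, start 0; Z[3]=0
i=4: i≥r, start 0; Z[4]=0
i=5: i≥r, start 0; Z[5]=0
i=6: i≥r, start 0; Z[6]=0
i=7: i≥r, start 0; Z[7]=2 grow→box=[7,9)
i=8: min(r-i=1, Z[1]=0)=0; Z[8]=0
i=9: i≥r, start 0; Z[9]=0
i=10: i≥r, start 0; Z[10]=0
i=11: i≥r, start 0; Z[11]=0
i=12: i≥r, start 0; Z[12]=0
i=13: i≥r, start 0; Z[13]=0
i=14: i≥r, start 0; Z[14]=2 grow→box=[14,16)
i=15: min(r-i=1, Z[1]=0)=0; Z[15]=0
i=16: i≥r, start 0; Z[16]=2 grow→box=[16,18)
i=17: min(r-i=1, Z[1]=0)=0; Z[17]=0
i=18: i≥r, start 0; Z[18]=0
i=19: i≥r, start 0; Z[19]=2 grow→box=[19,21)
i=20: min(r-i=1, Z[1]=0)=0; Z[20]=0
i=21: i≥r, start 0; Z[21]=2 grow→box=[21,23)
i=22: min(r-i=1, Z[1]=0)=0; Z[22]=0
i=23: i≥r, start 0; Z[23]=1 grow→box=[23,24)
i=24: i≥r, start 0; Z[24]=0
i=25: i≥r, start 0; Z[25]=0
i=26: i≥r, start 0; Z[26]=0
i=27: i≥r, start 0; Z[27]=0
i=28: i≥r, start 0; Z[28]=0
i=29: i≥r, start 0; Z[29]=0
i=30: i≥r, start 0; Z[30]=0
i=31: i≥r, start 0; Z[31]=0
i=32: i≥r, start 0; Z[32]=0
i=33: i≥r, start 0; Z[33]=2 grow→box=[33,35)
i=34: min(r-i=1, Z[1]=0)=0; Z[34]=0
i=35: i≥r, start 0; Z[35]=1 grow→box=[35,36)
i=36: i≥r, start 0; Z[36]=1 grow→box=[36,37)

[37, 0, 0, 0, 0, 0, 0, 2, 0, 0, 0, 0, 0, 0, 2, 0, 2, 0, 0, 2, 0, 2, 0, 1, 0, 0, 0, 0, 0, 0, 0, 0, 0, 2, 0, 1, 1]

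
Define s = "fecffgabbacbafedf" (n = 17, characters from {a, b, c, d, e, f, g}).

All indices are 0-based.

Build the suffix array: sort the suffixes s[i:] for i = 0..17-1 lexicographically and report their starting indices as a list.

[6, 9, 12, 8, 11, 7, 10, 2, 15, 1, 14, 16, 0, 13, 3, 4, 5]

rank | idx | suffix
   0 |   6 | abbacbafedf
   1 |   9 | acbafedf
   2 |  12 | afedf
   3 |   8 | bacbafedf
   4 |  11 | bafedf
   5 |   7 | bbacbafedf
   6 |  10 | cbafedf
   7 |   2 | cffgabbacbafedf
   8 |  15 | df
   9 |   1 | ecffgabbacbafedf
  10 |  14 | edf
  11 |  16 | f
  12 |   0 | fecffgabbacbafedf
  13 |  13 | fedf
  14 |   3 | ffgabbacbafedf
  15 |   4 | fgabbacbafedf
  16 |   5 | gabbacbafedf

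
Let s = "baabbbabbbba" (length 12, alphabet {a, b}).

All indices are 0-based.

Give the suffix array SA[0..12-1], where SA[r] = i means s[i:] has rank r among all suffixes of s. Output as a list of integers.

[11, 1, 2, 6, 10, 0, 5, 9, 4, 8, 3, 7]

rank→(start, suffix):
  0 → (11, 'a')
  1 → (1, 'aabbbabbbba')
  2 → (2, 'abbbabbbba')
  3 → (6, 'abbbba')
  4 → (10, 'ba')
  5 → (0, 'baabbbabbbba')
  6 → (5, 'babbbba')
  7 → (9, 'bba')
  8 → (4, 'bbabbbba')
  9 → (8, 'bbba')
  10 → (3, 'bbbabbbba')
  11 → (7, 'bbbba')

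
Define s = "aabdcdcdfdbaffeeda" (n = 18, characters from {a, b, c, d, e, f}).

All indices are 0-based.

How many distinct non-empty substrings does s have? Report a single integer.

rank | idx | suffix
   0 |  17 | a
   1 |   0 | aabdcdcdfdbaffeeda
   2 |   1 | abdcdcdfdbaffeeda
   3 |  11 | affeeda
   4 |  10 | baffeeda
   5 |   2 | bdcdcdfdbaffeeda
   6 |   4 | cdcdfdbaffeeda
   7 |   6 | cdfdbaffeeda
   8 |  16 | da
   9 |   9 | dbaffeeda
  10 |   3 | dcdcdfdbaffeeda
  11 |   5 | dcdfdbaffeeda
  12 |   7 | dfdbaffeeda
  13 |  15 | eda
  14 |  14 | eeda
  15 |   8 | fdbaffeeda
  16 |  13 | feeda
  17 |  12 | ffeeda

SA = [17, 0, 1, 11, 10, 2, 4, 6, 16, 9, 3, 5, 7, 15, 14, 8, 13, 12]
rank  pair      lcp
   1  s[17:],s[0:]  1  'a'
   2  s[0:],s[1:]  1  'a'
   3  s[1:],s[11:]  1  'a'
   4  s[11:],s[10:]  0  ''
   5  s[10:],s[2:]  1  'b'
   6  s[2:],s[4:]  0  ''
   7  s[4:],s[6:]  2  'cd'
   8  s[6:],s[16:]  0  ''
   9  s[16:],s[9:]  1  'd'
  10  s[9:],s[3:]  1  'd'
  11  s[3:],s[5:]  3  'dcd'
  12  s[5:],s[7:]  1  'd'
  13  s[7:],s[15:]  0  ''
  14  s[15:],s[14:]  1  'e'
  15  s[14:],s[8:]  0  ''
  16  s[8:],s[13:]  1  'f'
  17  s[13:],s[12:]  1  'f'

n(n+1)/2 = 18·19/2 = 171
Σ LCP = 0 + 1 + 1 + 1 + 0 + 1 + 0 + 2 + 0 + 1 + 1 + 3 + 1 + 0 + 1 + 0 + 1 + 1 = 15
distinct = 171 − 15 = 156

156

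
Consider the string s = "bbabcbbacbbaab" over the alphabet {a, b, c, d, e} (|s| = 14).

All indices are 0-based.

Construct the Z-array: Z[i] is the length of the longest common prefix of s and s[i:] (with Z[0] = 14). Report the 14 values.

Z[0]=14
i=1: i≥r, start 0; Z[1]=1 scan→box=[1,2)
i=2: i≥r, start 0; Z[2]=0
i=3: i≥r, start 0; Z[3]=1 scan→box=[3,4)
i=4: i≥r, start 0; Z[4]=0
i=5: i≥r, start 0; Z[5]=3 scan→box=[5,8)
i=6: min(r-i=2, Z[1]=1)=1; Z[6]=1
i=7: min(r-i=1, Z[2]=0)=0; Z[7]=0
i=8: i≥r, start 0; Z[8]=0
i=9: i≥r, start 0; Z[9]=3 scan→box=[9,12)
i=10: min(r-i=2, Z[1]=1)=1; Z[10]=1
i=11: min(r-i=1, Z[2]=0)=0; Z[11]=0
i=12: i≥r, start 0; Z[12]=0
i=13: i≥r, start 0; Z[13]=1 scan→box=[13,14)

[14, 1, 0, 1, 0, 3, 1, 0, 0, 3, 1, 0, 0, 1]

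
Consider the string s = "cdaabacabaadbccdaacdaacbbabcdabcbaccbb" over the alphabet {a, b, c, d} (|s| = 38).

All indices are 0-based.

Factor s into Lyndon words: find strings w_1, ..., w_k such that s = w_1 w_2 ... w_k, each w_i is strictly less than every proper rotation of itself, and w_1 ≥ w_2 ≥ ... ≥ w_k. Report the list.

["cd", "aabacabaadbccdaacdaacbbabcdabcbaccbb"]

emit factor 1: 'cd' (i=0, period=2)
emit factor 2: 'aabacabaadbccdaacdaacbbabcdabcbaccbb' (i=2, period=36)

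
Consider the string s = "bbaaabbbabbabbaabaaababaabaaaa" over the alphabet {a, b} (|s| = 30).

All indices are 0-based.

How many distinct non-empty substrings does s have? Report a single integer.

rank→(start, suffix):
  0 → (29, 'a')
  1 → (28, 'aa')
  2 → (27, 'aaa')
  3 → (26, 'aaaa')
  4 → (17, 'aaababaabaaaa')
  5 → (2, 'aaabbbabbabbaabaaababaabaaaa')
  6 → (23, 'aabaaaa')
  7 → (14, 'aabaaababaabaaaa')
  8 → (18, 'aababaabaaaa')
  9 → (3, 'aabbbabbabbaabaaababaabaaaa')
  10 → (24, 'abaaaa')
  11 → (15, 'abaaababaabaaaa')
  12 → (21, 'abaabaaaa')
  13 → (19, 'ababaabaaaa')
  14 → (11, 'abbaabaaababaabaaaa')
  15 → (8, 'abbabbaabaaababaabaaaa')
  16 → (4, 'abbbabbabbaabaaababaabaaaa')
  17 → (25, 'baaaa')
  18 → (16, 'baaababaabaaaa')
  19 → (1, 'baaabbbabbabbaabaaababaabaaaa')
  20 → (22, 'baabaaaa')
  21 → (13, 'baabaaababaabaaaa')
  22 → (20, 'babaabaaaa')
  23 → (10, 'babbaabaaababaabaaaa')
  24 → (7, 'babbabbaabaaababaabaaaa')
  25 → (0, 'bbaaabbbabbabbaabaaababaabaaaa')
  26 → (12, 'bbaabaaababaabaaaa')
  27 → (9, 'bbabbaabaaababaabaaaa')
  28 → (6, 'bbabbabbaabaaababaabaaaa')
  29 → (5, 'bbbabbabbaabaaababaabaaaa')

SA = [29, 28, 27, 26, 17, 2, 23, 14, 18, 3, 24, 15, 21, 19, 11, 8, 4, 25, 16, 1, 22, 13, 20, 10, 7, 0, 12, 9, 6, 5]
[i] adj suffixes → lcp
  [1] 29/28 → 1 ('a')
  [2] 28/27 → 2 ('aa')
  [3] 27/26 → 3 ('aaa')
  [4] 26/17 → 3 ('aaa')
  [5] 17/2 → 4 ('aaab')
  [6] 2/23 → 2 ('aa')
  [7] 23/14 → 6 ('aabaaa')
  [8] 14/18 → 4 ('aaba')
  [9] 18/3 → 3 ('aab')
  [10] 3/24 → 1 ('a')
  [11] 24/15 → 5 ('abaaa')
  [12] 15/21 → 4 ('abaa')
  [13] 21/19 → 3 ('aba')
  [14] 19/11 → 2 ('ab')
  [15] 11/8 → 4 ('abba')
  [16] 8/4 → 3 ('abb')
  [17] 4/25 → 0 ('')
  [18] 25/16 → 4 ('baaa')
  [19] 16/1 → 5 ('baaab')
  [20] 1/22 → 3 ('baa')
  [21] 22/13 → 7 ('baabaaa')
  [22] 13/20 → 2 ('ba')
  [23] 20/10 → 3 ('bab')
  [24] 10/7 → 5 ('babba')
  [25] 7/0 → 1 ('b')
  [26] 0/12 → 4 ('bbaa')
  [27] 12/9 → 3 ('bba')
  [28] 9/6 → 6 ('bbabba')
  [29] 6/5 → 2 ('bb')

n(n+1)/2 = 30·31/2 = 465
Σ LCP = 0 + 1 + 2 + 3 + 3 + 4 + 2 + 6 + 4 + 3 + 1 + 5 + 4 + 3 + 2 + 4 + 3 + 0 + 4 + 5 + 3 + 7 + 2 + 3 + 5 + 1 + 4 + 3 + 6 + 2 = 95
distinct = 465 − 95 = 370

370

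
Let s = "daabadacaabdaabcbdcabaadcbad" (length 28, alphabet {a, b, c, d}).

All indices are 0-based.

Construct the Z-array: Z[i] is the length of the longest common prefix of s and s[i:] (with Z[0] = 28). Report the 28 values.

[28, 0, 0, 0, 0, 2, 0, 0, 0, 0, 0, 4, 0, 0, 0, 0, 0, 1, 0, 0, 0, 0, 0, 1, 0, 0, 0, 1]

Z[0]=28
i=1: outside box; Z[1]=0
i=2: outside box; Z[2]=0
i=3: outside box; Z[3]=0
i=4: outside box; Z[4]=0
i=5: outside box; Z[5]=2 extend→box=[5,7)
i=6: min(r-i=1, Z[1]=0)=0; Z[6]=0
i=7: outside box; Z[7]=0
i=8: outside box; Z[8]=0
i=9: outside box; Z[9]=0
i=10: outside box; Z[10]=0
i=11: outside box; Z[11]=4 extend→box=[11,15)
i=12: min(r-i=3, Z[1]=0)=0; Z[12]=0
i=13: min(r-i=2, Z[2]=0)=0; Z[13]=0
i=14: min(r-i=1, Z[3]=0)=0; Z[14]=0
i=15: outside box; Z[15]=0
i=16: outside box; Z[16]=0
i=17: outside box; Z[17]=1 extend→box=[17,18)
i=18: outside box; Z[18]=0
i=19: outside box; Z[19]=0
i=20: outside box; Z[20]=0
i=21: outside box; Z[21]=0
i=22: outside box; Z[22]=0
i=23: outside box; Z[23]=1 extend→box=[23,24)
i=24: outside box; Z[24]=0
i=25: outside box; Z[25]=0
i=26: outside box; Z[26]=0
i=27: outside box; Z[27]=1 extend→box=[27,28)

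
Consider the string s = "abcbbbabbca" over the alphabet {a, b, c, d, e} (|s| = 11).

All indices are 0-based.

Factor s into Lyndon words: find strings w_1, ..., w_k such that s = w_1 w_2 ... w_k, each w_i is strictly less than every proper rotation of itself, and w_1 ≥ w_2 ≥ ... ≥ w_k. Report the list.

emit factor 1: 'abcbbb' (i=0, period=6)
emit factor 2: 'abbc' (i=6, period=4)
emit factor 3: 'a' (i=10, period=1)

["abcbbb", "abbc", "a"]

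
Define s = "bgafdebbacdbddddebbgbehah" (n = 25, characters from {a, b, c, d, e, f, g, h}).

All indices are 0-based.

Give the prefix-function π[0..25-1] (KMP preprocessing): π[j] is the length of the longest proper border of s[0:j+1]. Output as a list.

[0, 0, 0, 0, 0, 0, 1, 1, 0, 0, 0, 1, 0, 0, 0, 0, 0, 1, 1, 2, 1, 0, 0, 0, 0]

π[0] = 0
j=1 s[j]='g': π[1]=0 (border '')
j=2 s[j]='a': π[2]=0 (border '')
j=3 s[j]='f': π[3]=0 (border '')
j=4 s[j]='d': π[4]=0 (border '')
j=5 s[j]='e': π[5]=0 (border '')
j=6 s[j]='b': π[6]=1 (border 'b')
j=7 s[j]='b': k: 1→0; π[7]=1 (border 'b')
j=8 s[j]='a': k: 1→0; π[8]=0 (border '')
j=9 s[j]='c': π[9]=0 (border '')
j=10 s[j]='d': π[10]=0 (border '')
j=11 s[j]='b': π[11]=1 (border 'b')
j=12 s[j]='d': k: 1→0; π[12]=0 (border '')
j=13 s[j]='d': π[13]=0 (border '')
j=14 s[j]='d': π[14]=0 (border '')
j=15 s[j]='d': π[15]=0 (border '')
j=16 s[j]='e': π[16]=0 (border '')
j=17 s[j]='b': π[17]=1 (border 'b')
j=18 s[j]='b': k: 1→0; π[18]=1 (border 'b')
j=19 s[j]='g': π[19]=2 (border 'bg')
j=20 s[j]='b': k: 2→0; π[20]=1 (border 'b')
j=21 s[j]='e': k: 1→0; π[21]=0 (border '')
j=22 s[j]='h': π[22]=0 (border '')
j=23 s[j]='a': π[23]=0 (border '')
j=24 s[j]='h': π[24]=0 (border '')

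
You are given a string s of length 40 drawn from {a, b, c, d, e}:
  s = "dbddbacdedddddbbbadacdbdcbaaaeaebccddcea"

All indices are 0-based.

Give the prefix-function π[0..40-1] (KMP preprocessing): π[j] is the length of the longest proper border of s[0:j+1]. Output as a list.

π[0] = 0
j=1 s[j]='b': π[1]=0 (border '')
j=2 s[j]='d': π[2]=1 (border 'd')
j=3 s[j]='d': k: 1→0; π[3]=1 (border 'd')
j=4 s[j]='b': π[4]=2 (border 'db')
j=5 s[j]='a': k: 2→0; π[5]=0 (border '')
j=6 s[j]='c': π[6]=0 (border '')
j=7 s[j]='d': π[7]=1 (border 'd')
j=8 s[j]='e': k: 1→0; π[8]=0 (border '')
j=9 s[j]='d': π[9]=1 (border 'd')
j=10 s[j]='d': k: 1→0; π[10]=1 (border 'd')
j=11 s[j]='d': k: 1→0; π[11]=1 (border 'd')
j=12 s[j]='d': k: 1→0; π[12]=1 (border 'd')
j=13 s[j]='d': k: 1→0; π[13]=1 (border 'd')
j=14 s[j]='b': π[14]=2 (border 'db')
j=15 s[j]='b': k: 2→0; π[15]=0 (border '')
j=16 s[j]='b': π[16]=0 (border '')
j=17 s[j]='a': π[17]=0 (border '')
j=18 s[j]='d': π[18]=1 (border 'd')
j=19 s[j]='a': k: 1→0; π[19]=0 (border '')
j=20 s[j]='c': π[20]=0 (border '')
j=21 s[j]='d': π[21]=1 (border 'd')
j=22 s[j]='b': π[22]=2 (border 'db')
j=23 s[j]='d': π[23]=3 (border 'dbd')
j=24 s[j]='c': k: 3→1→0; π[24]=0 (border '')
j=25 s[j]='b': π[25]=0 (border '')
j=26 s[j]='a': π[26]=0 (border '')
j=27 s[j]='a': π[27]=0 (border '')
j=28 s[j]='a': π[28]=0 (border '')
j=29 s[j]='e': π[29]=0 (border '')
j=30 s[j]='a': π[30]=0 (border '')
j=31 s[j]='e': π[31]=0 (border '')
j=32 s[j]='b': π[32]=0 (border '')
j=33 s[j]='c': π[33]=0 (border '')
j=34 s[j]='c': π[34]=0 (border '')
j=35 s[j]='d': π[35]=1 (border 'd')
j=36 s[j]='d': k: 1→0; π[36]=1 (border 'd')
j=37 s[j]='c': k: 1→0; π[37]=0 (border '')
j=38 s[j]='e': π[38]=0 (border '')
j=39 s[j]='a': π[39]=0 (border '')

[0, 0, 1, 1, 2, 0, 0, 1, 0, 1, 1, 1, 1, 1, 2, 0, 0, 0, 1, 0, 0, 1, 2, 3, 0, 0, 0, 0, 0, 0, 0, 0, 0, 0, 0, 1, 1, 0, 0, 0]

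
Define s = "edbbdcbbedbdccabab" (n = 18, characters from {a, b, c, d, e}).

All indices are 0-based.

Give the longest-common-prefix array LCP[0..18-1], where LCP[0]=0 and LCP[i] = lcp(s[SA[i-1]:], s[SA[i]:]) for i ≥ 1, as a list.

[0, 2, 0, 1, 1, 2, 1, 3, 1, 0, 1, 1, 0, 2, 1, 2, 0, 3]

rank | idx | suffix
   0 |  16 | ab
   1 |  14 | abab
   2 |  17 | b
   3 |  15 | bab
   4 |   2 | bbdcbbedbdccabab
   5 |   6 | bbedbdccabab
   6 |   3 | bdcbbedbdccabab
   7 |  10 | bdccabab
   8 |   7 | bedbdccabab
   9 |  13 | cabab
  10 |   5 | cbbedbdccabab
  11 |  12 | ccabab
  12 |   1 | dbbdcbbedbdccabab
  13 |   9 | dbdccabab
  14 |   4 | dcbbedbdccabab
  15 |  11 | dccabab
  16 |   0 | edbbdcbbedbdccabab
  17 |   8 | edbdccabab

SA = [16, 14, 17, 15, 2, 6, 3, 10, 7, 13, 5, 12, 1, 9, 4, 11, 0, 8]
[i] adj suffixes → lcp
  [1] 16/14 → 2 ('ab')
  [2] 14/17 → 0 ('')
  [3] 17/15 → 1 ('b')
  [4] 15/2 → 1 ('b')
  [5] 2/6 → 2 ('bb')
  [6] 6/3 → 1 ('b')
  [7] 3/10 → 3 ('bdc')
  [8] 10/7 → 1 ('b')
  [9] 7/13 → 0 ('')
  [10] 13/5 → 1 ('c')
  [11] 5/12 → 1 ('c')
  [12] 12/1 → 0 ('')
  [13] 1/9 → 2 ('db')
  [14] 9/4 → 1 ('d')
  [15] 4/11 → 2 ('dc')
  [16] 11/0 → 0 ('')
  [17] 0/8 → 3 ('edb')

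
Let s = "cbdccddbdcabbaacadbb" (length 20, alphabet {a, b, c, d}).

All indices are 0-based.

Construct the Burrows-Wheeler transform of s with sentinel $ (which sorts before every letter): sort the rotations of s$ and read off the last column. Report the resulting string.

rank  rotation               last
    0  $cbdccddbdcabbaacadbb  b
    1  aacadbb$cbdccddbdcabb  b
    2  abbaacadbb$cbdccddbdc  c
    3  acadbb$cbdccddbdcabba  a
    4  adbb$cbdccddbdcabbaac  c
    5  b$cbdccddbdcabbaacadb  b
    6  baacadbb$cbdccddbdcab  b
    7  bb$cbdccddbdcabbaacad  d
    8  bbaacadbb$cbdccddbdca  a
    9  bdcabbaacadbb$cbdccdd  d
   10  bdccddbdcabbaacadbb$c  c
   11  cabbaacadbb$cbdccddbd  d
   12  cadbb$cbdccddbdcabbaa  a
   13  cbdccddbdcabbaacadbb$  $
   14  ccddbdcabbaacadbb$cbd  d
   15  cddbdcabbaacadbb$cbdc  c
   16  dbb$cbdccddbdcabbaaca  a
   17  dbdcabbaacadbb$cbdccd  d
   18  dcabbaacadbb$cbdccddb  b
   19  dccddbdcabbaacadbb$cb  b
   20  ddbdcabbaacadbb$cbdcc  c

bbcacbbdadcda$dcadbbc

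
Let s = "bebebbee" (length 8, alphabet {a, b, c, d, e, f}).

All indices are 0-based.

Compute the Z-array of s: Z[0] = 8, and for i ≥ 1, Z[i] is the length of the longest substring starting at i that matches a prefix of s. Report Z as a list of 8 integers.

[8, 0, 3, 0, 1, 2, 0, 0]

Z[0]=8
i=1: fresh scan; Z[1]=0
i=2: fresh scan; Z[2]=3 scan→box=[2,5)
i=3: min(r-i=2, Z[1]=0)=0; Z[3]=0
i=4: min(r-i=1, Z[2]=3)=1; Z[4]=1
i=5: fresh scan; Z[5]=2 scan→box=[5,7)
i=6: min(r-i=1, Z[1]=0)=0; Z[6]=0
i=7: fresh scan; Z[7]=0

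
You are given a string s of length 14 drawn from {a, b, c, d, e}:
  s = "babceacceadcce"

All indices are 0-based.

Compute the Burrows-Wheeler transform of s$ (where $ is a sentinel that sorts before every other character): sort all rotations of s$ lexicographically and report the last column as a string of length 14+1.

ebee$adacbcaccc

rank  rotation         last
    0  $babceacceadcce  e
    1  abceacceadcce$b  b
    2  acceadcce$babce  e
    3  adcce$babceacce  e
    4  babceacceadcce$  $
    5  bceacceadcce$ba  a
    6  cce$babceaccead  d
    7  cceadcce$babcea  a
    8  ce$babceacceadc  c
    9  ceacceadcce$bab  b
   10  ceadcce$babceac  c
   11  dcce$babceaccea  a
   12  e$babceacceadcc  c
   13  eacceadcce$babc  c
   14  eadcce$babceacc  c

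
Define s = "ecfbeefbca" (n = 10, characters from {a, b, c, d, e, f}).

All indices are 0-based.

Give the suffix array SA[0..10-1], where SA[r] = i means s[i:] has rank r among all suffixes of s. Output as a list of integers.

[9, 7, 3, 8, 1, 0, 4, 5, 6, 2]

rank | idx | suffix
   0 |   9 | a
   1 |   7 | bca
   2 |   3 | beefbca
   3 |   8 | ca
   4 |   1 | cfbeefbca
   5 |   0 | ecfbeefbca
   6 |   4 | eefbca
   7 |   5 | efbca
   8 |   6 | fbca
   9 |   2 | fbeefbca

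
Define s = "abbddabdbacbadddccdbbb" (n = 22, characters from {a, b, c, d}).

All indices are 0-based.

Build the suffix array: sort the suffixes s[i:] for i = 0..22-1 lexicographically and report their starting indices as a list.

[0, 5, 9, 12, 21, 8, 11, 20, 19, 1, 6, 2, 10, 16, 17, 4, 7, 18, 15, 3, 14, 13]

rank→(start, suffix):
  0 → (0, 'abbddabdbacbadddccdbbb')
  1 → (5, 'abdbacbadddccdbbb')
  2 → (9, 'acbadddccdbbb')
  3 → (12, 'adddccdbbb')
  4 → (21, 'b')
  5 → (8, 'bacbadddccdbbb')
  6 → (11, 'badddccdbbb')
  7 → (20, 'bb')
  8 → (19, 'bbb')
  9 → (1, 'bbddabdbacbadddccdbbb')
  10 → (6, 'bdbacbadddccdbbb')
  11 → (2, 'bddabdbacbadddccdbbb')
  12 → (10, 'cbadddccdbbb')
  13 → (16, 'ccdbbb')
  14 → (17, 'cdbbb')
  15 → (4, 'dabdbacbadddccdbbb')
  16 → (7, 'dbacbadddccdbbb')
  17 → (18, 'dbbb')
  18 → (15, 'dccdbbb')
  19 → (3, 'ddabdbacbadddccdbbb')
  20 → (14, 'ddccdbbb')
  21 → (13, 'dddccdbbb')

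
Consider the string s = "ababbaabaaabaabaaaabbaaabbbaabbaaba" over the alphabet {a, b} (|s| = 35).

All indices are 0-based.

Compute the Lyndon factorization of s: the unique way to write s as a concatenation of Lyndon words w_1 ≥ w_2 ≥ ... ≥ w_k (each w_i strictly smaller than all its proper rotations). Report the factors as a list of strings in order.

["ababb", "aab", "aaabaab", "aaaabbaaabbbaabbaab", "a"]

emit factor 1: 'ababb' (i=0, period=5)
emit factor 2: 'aab' (i=5, period=3)
emit factor 3: 'aaabaab' (i=8, period=7)
emit factor 4: 'aaaabbaaabbbaabbaab' (i=15, period=19)
emit factor 5: 'a' (i=34, period=1)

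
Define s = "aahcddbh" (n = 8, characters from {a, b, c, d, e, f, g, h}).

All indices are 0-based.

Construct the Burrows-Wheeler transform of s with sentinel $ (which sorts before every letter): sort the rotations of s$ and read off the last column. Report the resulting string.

h$adhdcba

rank  rotation   last
    0  $aahcddbh  h
    1  aahcddbh$  $
    2  ahcddbh$a  a
    3  bh$aahcdd  d
    4  cddbh$aah  h
    5  dbh$aahcd  d
    6  ddbh$aahc  c
    7  h$aahcddb  b
    8  hcddbh$aa  a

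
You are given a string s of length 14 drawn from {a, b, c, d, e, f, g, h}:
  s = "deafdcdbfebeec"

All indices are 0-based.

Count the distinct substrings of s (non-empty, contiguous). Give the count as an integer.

sorted suffixes:
  #0 SA[0]=2  'afdcdbfebeec'
  #1 SA[1]=10  'beec'
  #2 SA[2]=7  'bfebeec'
  #3 SA[3]=13  'c'
  #4 SA[4]=5  'cdbfebeec'
  #5 SA[5]=6  'dbfebeec'
  #6 SA[6]=4  'dcdbfebeec'
  #7 SA[7]=0  'deafdcdbfebeec'
  #8 SA[8]=1  'eafdcdbfebeec'
  #9 SA[9]=9  'ebeec'
  #10 SA[10]=12  'ec'
  #11 SA[11]=11  'eec'
  #12 SA[12]=3  'fdcdbfebeec'
  #13 SA[13]=8  'febeec'

SA = [2, 10, 7, 13, 5, 6, 4, 0, 1, 9, 12, 11, 3, 8]
rank  pair      lcp
   1  s[2:],s[10:]  0  ''
   2  s[10:],s[7:]  1  'b'
   3  s[7:],s[13:]  0  ''
   4  s[13:],s[5:]  1  'c'
   5  s[5:],s[6:]  0  ''
   6  s[6:],s[4:]  1  'd'
   7  s[4:],s[0:]  1  'd'
   8  s[0:],s[1:]  0  ''
   9  s[1:],s[9:]  1  'e'
  10  s[9:],s[12:]  1  'e'
  11  s[12:],s[11:]  1  'e'
  12  s[11:],s[3:]  0  ''
  13  s[3:],s[8:]  1  'f'

n(n+1)/2 = 14·15/2 = 105
Σ LCP = 0 + 0 + 1 + 0 + 1 + 0 + 1 + 1 + 0 + 1 + 1 + 1 + 0 + 1 = 8
distinct = 105 − 8 = 97

97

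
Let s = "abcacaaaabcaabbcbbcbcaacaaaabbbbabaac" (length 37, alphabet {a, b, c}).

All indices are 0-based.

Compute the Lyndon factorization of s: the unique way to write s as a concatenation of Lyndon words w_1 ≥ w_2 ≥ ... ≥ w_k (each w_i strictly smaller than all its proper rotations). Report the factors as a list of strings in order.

["abcac", "aaaabcaabbcbbcbcaac", "aaaabbbbabaac"]

emit factor 1: 'abcac' (i=0, period=5)
emit factor 2: 'aaaabcaabbcbbcbcaac' (i=5, period=19)
emit factor 3: 'aaaabbbbabaac' (i=24, period=13)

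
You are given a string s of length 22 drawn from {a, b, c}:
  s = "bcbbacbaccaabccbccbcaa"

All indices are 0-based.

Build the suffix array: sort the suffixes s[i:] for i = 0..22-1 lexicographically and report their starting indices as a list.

[21, 20, 10, 11, 4, 7, 3, 6, 2, 18, 0, 15, 12, 19, 9, 5, 1, 17, 14, 8, 16, 13]

rank→(start, suffix):
  0 → (21, 'a')
  1 → (20, 'aa')
  2 → (10, 'aabccbccbcaa')
  3 → (11, 'abccbccbcaa')
  4 → (4, 'acbaccaabccbccbcaa')
  5 → (7, 'accaabccbccbcaa')
  6 → (3, 'bacbaccaabccbccbcaa')
  7 → (6, 'baccaabccbccbcaa')
  8 → (2, 'bbacbaccaabccbccbcaa')
  9 → (18, 'bcaa')
  10 → (0, 'bcbbacbaccaabccbccbcaa')
  11 → (15, 'bccbcaa')
  12 → (12, 'bccbccbcaa')
  13 → (19, 'caa')
  14 → (9, 'caabccbccbcaa')
  15 → (5, 'cbaccaabccbccbcaa')
  16 → (1, 'cbbacbaccaabccbccbcaa')
  17 → (17, 'cbcaa')
  18 → (14, 'cbccbcaa')
  19 → (8, 'ccaabccbccbcaa')
  20 → (16, 'ccbcaa')
  21 → (13, 'ccbccbcaa')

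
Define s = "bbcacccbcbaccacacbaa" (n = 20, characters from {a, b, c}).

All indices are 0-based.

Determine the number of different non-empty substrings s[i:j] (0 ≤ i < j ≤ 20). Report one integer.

rank | idx | suffix
   0 |  19 | a
   1 |  18 | aa
   2 |  13 | acacbaa
   3 |  15 | acbaa
   4 |  10 | accacacbaa
   5 |   3 | acccbcbaccacacbaa
   6 |  17 | baa
   7 |   9 | baccacacbaa
   8 |   0 | bbcacccbcbaccacacbaa
   9 |   1 | bcacccbcbaccacacbaa
  10 |   7 | bcbaccacacbaa
  11 |  12 | cacacbaa
  12 |  14 | cacbaa
  13 |   2 | cacccbcbaccacacbaa
  14 |  16 | cbaa
  15 |   8 | cbaccacacbaa
  16 |   6 | cbcbaccacacbaa
  17 |  11 | ccacacbaa
  18 |   5 | ccbcbaccacacbaa
  19 |   4 | cccbcbaccacacbaa

SA = [19, 18, 13, 15, 10, 3, 17, 9, 0, 1, 7, 12, 14, 2, 16, 8, 6, 11, 5, 4]
[i] adj suffixes → lcp
  [1] 19/18 → 1 ('a')
  [2] 18/13 → 1 ('a')
  [3] 13/15 → 2 ('ac')
  [4] 15/10 → 2 ('ac')
  [5] 10/3 → 3 ('acc')
  [6] 3/17 → 0 ('')
  [7] 17/9 → 2 ('ba')
  [8] 9/0 → 1 ('b')
  [9] 0/1 → 1 ('b')
  [10] 1/7 → 2 ('bc')
  [11] 7/12 → 0 ('')
  [12] 12/14 → 3 ('cac')
  [13] 14/2 → 3 ('cac')
  [14] 2/16 → 1 ('c')
  [15] 16/8 → 3 ('cba')
  [16] 8/6 → 2 ('cb')
  [17] 6/11 → 1 ('c')
  [18] 11/5 → 2 ('cc')
  [19] 5/4 → 2 ('cc')

n(n+1)/2 = 20·21/2 = 210
Σ LCP = 0 + 1 + 1 + 2 + 2 + 3 + 0 + 2 + 1 + 1 + 2 + 0 + 3 + 3 + 1 + 3 + 2 + 1 + 2 + 2 = 32
distinct = 210 − 32 = 178

178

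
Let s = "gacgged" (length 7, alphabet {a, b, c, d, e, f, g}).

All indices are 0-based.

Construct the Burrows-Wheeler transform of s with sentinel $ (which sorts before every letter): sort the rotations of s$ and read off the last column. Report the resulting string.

rank  rotation  last
    0  $gacgged  d
    1  acgged$g  g
    2  cgged$ga  a
    3  d$gacgge  e
    4  ed$gacgg  g
    5  gacgged$  $
    6  ged$gacg  g
    7  gged$gac  c

dgaeg$gc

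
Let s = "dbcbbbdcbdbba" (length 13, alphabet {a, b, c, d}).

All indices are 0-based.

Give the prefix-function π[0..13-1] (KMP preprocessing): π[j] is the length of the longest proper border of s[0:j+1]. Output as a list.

π[0] = 0
j=1 s[j]='b': π[1]=0 (border '')
j=2 s[j]='c': π[2]=0 (border '')
j=3 s[j]='b': π[3]=0 (border '')
j=4 s[j]='b': π[4]=0 (border '')
j=5 s[j]='b': π[5]=0 (border '')
j=6 s[j]='d': π[6]=1 (border 'd')
j=7 s[j]='c': k: 1→0; π[7]=0 (border '')
j=8 s[j]='b': π[8]=0 (border '')
j=9 s[j]='d': π[9]=1 (border 'd')
j=10 s[j]='b': π[10]=2 (border 'db')
j=11 s[j]='b': k: 2→0; π[11]=0 (border '')
j=12 s[j]='a': π[12]=0 (border '')

[0, 0, 0, 0, 0, 0, 1, 0, 0, 1, 2, 0, 0]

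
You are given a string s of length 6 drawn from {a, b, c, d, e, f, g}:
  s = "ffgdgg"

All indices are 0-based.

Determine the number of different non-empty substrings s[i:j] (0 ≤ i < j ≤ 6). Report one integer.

18

rank→(start, suffix):
  0 → (3, 'dgg')
  1 → (0, 'ffgdgg')
  2 → (1, 'fgdgg')
  3 → (5, 'g')
  4 → (2, 'gdgg')
  5 → (4, 'gg')

SA = [3, 0, 1, 5, 2, 4]
i: (SA[i-1],SA[i]) lcp shared
  1: (3,0) 0 ''
  2: (0,1) 1 'f'
  3: (1,5) 0 ''
  4: (5,2) 1 'g'
  5: (2,4) 1 'g'

n(n+1)/2 = 6·7/2 = 21
Σ LCP = 0 + 0 + 1 + 0 + 1 + 1 = 3
distinct = 21 − 3 = 18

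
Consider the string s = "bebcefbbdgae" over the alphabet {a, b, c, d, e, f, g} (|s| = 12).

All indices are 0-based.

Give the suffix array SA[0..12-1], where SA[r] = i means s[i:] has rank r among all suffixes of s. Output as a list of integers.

[10, 6, 2, 7, 0, 3, 8, 11, 1, 4, 5, 9]

rank | idx | suffix
   0 |  10 | ae
   1 |   6 | bbdgae
   2 |   2 | bcefbbdgae
   3 |   7 | bdgae
   4 |   0 | bebcefbbdgae
   5 |   3 | cefbbdgae
   6 |   8 | dgae
   7 |  11 | e
   8 |   1 | ebcefbbdgae
   9 |   4 | efbbdgae
  10 |   5 | fbbdgae
  11 |   9 | gae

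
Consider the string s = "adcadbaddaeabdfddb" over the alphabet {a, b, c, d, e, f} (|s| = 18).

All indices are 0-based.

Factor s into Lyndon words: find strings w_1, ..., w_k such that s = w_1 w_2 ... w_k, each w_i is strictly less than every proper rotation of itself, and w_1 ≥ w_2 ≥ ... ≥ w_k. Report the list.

["adc", "adbaddae", "abdfddb"]

emit factor 1: 'adc' (i=0, period=3)
emit factor 2: 'adbaddae' (i=3, period=8)
emit factor 3: 'abdfddb' (i=11, period=7)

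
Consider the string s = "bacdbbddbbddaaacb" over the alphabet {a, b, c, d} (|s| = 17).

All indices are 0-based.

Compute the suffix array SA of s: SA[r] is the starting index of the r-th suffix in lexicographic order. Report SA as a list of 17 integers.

rank→(start, suffix):
  0 → (12, 'aaacb')
  1 → (13, 'aacb')
  2 → (14, 'acb')
  3 → (1, 'acdbbddbbddaaacb')
  4 → (16, 'b')
  5 → (0, 'bacdbbddbbddaaacb')
  6 → (8, 'bbddaaacb')
  7 → (4, 'bbddbbddaaacb')
  8 → (9, 'bddaaacb')
  9 → (5, 'bddbbddaaacb')
  10 → (15, 'cb')
  11 → (2, 'cdbbddbbddaaacb')
  12 → (11, 'daaacb')
  13 → (7, 'dbbddaaacb')
  14 → (3, 'dbbddbbddaaacb')
  15 → (10, 'ddaaacb')
  16 → (6, 'ddbbddaaacb')

[12, 13, 14, 1, 16, 0, 8, 4, 9, 5, 15, 2, 11, 7, 3, 10, 6]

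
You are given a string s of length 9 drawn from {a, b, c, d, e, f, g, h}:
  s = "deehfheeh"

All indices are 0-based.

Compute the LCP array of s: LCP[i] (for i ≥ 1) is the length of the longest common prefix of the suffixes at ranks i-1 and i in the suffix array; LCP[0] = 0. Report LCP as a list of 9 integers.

[0, 0, 3, 1, 2, 0, 0, 1, 1]

sorted suffixes:
  #0 SA[0]=0  'deehfheeh'
  #1 SA[1]=6  'eeh'
  #2 SA[2]=1  'eehfheeh'
  #3 SA[3]=7  'eh'
  #4 SA[4]=2  'ehfheeh'
  #5 SA[5]=4  'fheeh'
  #6 SA[6]=8  'h'
  #7 SA[7]=5  'heeh'
  #8 SA[8]=3  'hfheeh'

SA = [0, 6, 1, 7, 2, 4, 8, 5, 3]
rank  pair      lcp
   1  s[0:],s[6:]  0  ''
   2  s[6:],s[1:]  3  'eeh'
   3  s[1:],s[7:]  1  'e'
   4  s[7:],s[2:]  2  'eh'
   5  s[2:],s[4:]  0  ''
   6  s[4:],s[8:]  0  ''
   7  s[8:],s[5:]  1  'h'
   8  s[5:],s[3:]  1  'h'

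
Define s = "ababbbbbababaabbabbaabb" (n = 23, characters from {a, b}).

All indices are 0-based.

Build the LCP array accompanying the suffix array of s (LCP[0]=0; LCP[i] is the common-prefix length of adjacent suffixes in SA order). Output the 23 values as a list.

[0, 4, 1, 3, 4, 2, 3, 4, 3, 0, 1, 5, 2, 4, 3, 4, 1, 2, 3, 4, 2, 3, 4]

rank→(start, suffix):
  0 → (19, 'aabb')
  1 → (12, 'aabbabbaabb')
  2 → (10, 'abaabbabbaabb')
  3 → (8, 'ababaabbabbaabb')
  4 → (0, 'ababbbbbababaabbabbaabb')
  5 → (20, 'abb')
  6 → (16, 'abbaabb')
  7 → (13, 'abbabbaabb')
  8 → (2, 'abbbbbababaabbabbaabb')
  9 → (22, 'b')
  10 → (18, 'baabb')
  11 → (11, 'baabbabbaabb')
  12 → (9, 'babaabbabbaabb')
  13 → (7, 'bababaabbabbaabb')
  14 → (15, 'babbaabb')
  15 → (1, 'babbbbbababaabbabbaabb')
  16 → (21, 'bb')
  17 → (17, 'bbaabb')
  18 → (6, 'bbababaabbabbaabb')
  19 → (14, 'bbabbaabb')
  20 → (5, 'bbbababaabbabbaabb')
  21 → (4, 'bbbbababaabbabbaabb')
  22 → (3, 'bbbbbababaabbabbaabb')

SA = [19, 12, 10, 8, 0, 20, 16, 13, 2, 22, 18, 11, 9, 7, 15, 1, 21, 17, 6, 14, 5, 4, 3]
rank  pair      lcp
   1  s[19:],s[12:]  4  'aabb'
   2  s[12:],s[10:]  1  'a'
   3  s[10:],s[8:]  3  'aba'
   4  s[8:],s[0:]  4  'abab'
   5  s[0:],s[20:]  2  'ab'
   6  s[20:],s[16:]  3  'abb'
   7  s[16:],s[13:]  4  'abba'
   8  s[13:],s[2:]  3  'abb'
   9  s[2:],s[22:]  0  ''
  10  s[22:],s[18:]  1  'b'
  11  s[18:],s[11:]  5  'baabb'
  12  s[11:],s[9:]  2  'ba'
  13  s[9:],s[7:]  4  'baba'
  14  s[7:],s[15:]  3  'bab'
  15  s[15:],s[1:]  4  'babb'
  16  s[1:],s[21:]  1  'b'
  17  s[21:],s[17:]  2  'bb'
  18  s[17:],s[6:]  3  'bba'
  19  s[6:],s[14:]  4  'bbab'
  20  s[14:],s[5:]  2  'bb'
  21  s[5:],s[4:]  3  'bbb'
  22  s[4:],s[3:]  4  'bbbb'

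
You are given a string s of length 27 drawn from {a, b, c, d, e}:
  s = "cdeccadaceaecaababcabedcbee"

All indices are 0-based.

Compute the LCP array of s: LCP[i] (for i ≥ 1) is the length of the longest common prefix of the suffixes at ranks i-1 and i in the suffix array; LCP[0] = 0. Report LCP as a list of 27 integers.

[0, 1, 2, 2, 1, 1, 1, 0, 1, 1, 2, 0, 2, 2, 1, 1, 1, 1, 0, 1, 1, 0, 1, 1, 2, 1, 1]

rank | idx | suffix
   0 |  13 | aababcabedcbee
   1 |  14 | ababcabedcbee
   2 |  16 | abcabedcbee
   3 |  19 | abedcbee
   4 |   7 | aceaecaababcabedcbee
   5 |   5 | adaceaecaababcabedcbee
   6 |  10 | aecaababcabedcbee
   7 |  15 | babcabedcbee
   8 |  17 | bcabedcbee
   9 |  20 | bedcbee
  10 |  24 | bee
  11 |  12 | caababcabedcbee
  12 |  18 | cabedcbee
  13 |   4 | cadaceaecaababcabedcbee
  14 |  23 | cbee
  15 |   3 | ccadaceaecaababcabedcbee
  16 |   0 | cdeccadaceaecaababcabedcbee
  17 |   8 | ceaecaababcabedcbee
  18 |   6 | daceaecaababcabedcbee
  19 |  22 | dcbee
  20 |   1 | deccadaceaecaababcabedcbee
  21 |  26 | e
  22 |   9 | eaecaababcabedcbee
  23 |  11 | ecaababcabedcbee
  24 |   2 | eccadaceaecaababcabedcbee
  25 |  21 | edcbee
  26 |  25 | ee

SA = [13, 14, 16, 19, 7, 5, 10, 15, 17, 20, 24, 12, 18, 4, 23, 3, 0, 8, 6, 22, 1, 26, 9, 11, 2, 21, 25]
i: (SA[i-1],SA[i]) lcp shared
  1: (13,14) 1 'a'
  2: (14,16) 2 'ab'
  3: (16,19) 2 'ab'
  4: (19,7) 1 'a'
  5: (7,5) 1 'a'
  6: (5,10) 1 'a'
  7: (10,15) 0 ''
  8: (15,17) 1 'b'
  9: (17,20) 1 'b'
  10: (20,24) 2 'be'
  11: (24,12) 0 ''
  12: (12,18) 2 'ca'
  13: (18,4) 2 'ca'
  14: (4,23) 1 'c'
  15: (23,3) 1 'c'
  16: (3,0) 1 'c'
  17: (0,8) 1 'c'
  18: (8,6) 0 ''
  19: (6,22) 1 'd'
  20: (22,1) 1 'd'
  21: (1,26) 0 ''
  22: (26,9) 1 'e'
  23: (9,11) 1 'e'
  24: (11,2) 2 'ec'
  25: (2,21) 1 'e'
  26: (21,25) 1 'e'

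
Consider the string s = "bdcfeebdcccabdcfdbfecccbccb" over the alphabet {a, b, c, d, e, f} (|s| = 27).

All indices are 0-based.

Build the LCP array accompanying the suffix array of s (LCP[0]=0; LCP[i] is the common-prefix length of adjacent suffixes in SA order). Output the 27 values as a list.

[0, 0, 1, 1, 3, 4, 1, 0, 1, 2, 1, 2, 3, 2, 3, 1, 2, 0, 1, 2, 3, 0, 1, 1, 0, 1, 2]

sorted suffixes:
  #0 SA[0]=11  'abdcfdbfecccbccb'
  #1 SA[1]=26  'b'
  #2 SA[2]=23  'bccb'
  #3 SA[3]=6  'bdcccabdcfdbfecccbccb'
  #4 SA[4]=12  'bdcfdbfecccbccb'
  #5 SA[5]=0  'bdcfeebdcccabdcfdbfecccbccb'
  #6 SA[6]=17  'bfecccbccb'
  #7 SA[7]=10  'cabdcfdbfecccbccb'
  #8 SA[8]=25  'cb'
  #9 SA[9]=22  'cbccb'
  #10 SA[10]=9  'ccabdcfdbfecccbccb'
  #11 SA[11]=24  'ccb'
  #12 SA[12]=21  'ccbccb'
  #13 SA[13]=8  'cccabdcfdbfecccbccb'
  #14 SA[14]=20  'cccbccb'
  #15 SA[15]=14  'cfdbfecccbccb'
  #16 SA[16]=2  'cfeebdcccabdcfdbfecccbccb'
  #17 SA[17]=16  'dbfecccbccb'
  #18 SA[18]=7  'dcccabdcfdbfecccbccb'
  #19 SA[19]=13  'dcfdbfecccbccb'
  #20 SA[20]=1  'dcfeebdcccabdcfdbfecccbccb'
  #21 SA[21]=5  'ebdcccabdcfdbfecccbccb'
  #22 SA[22]=19  'ecccbccb'
  #23 SA[23]=4  'eebdcccabdcfdbfecccbccb'
  #24 SA[24]=15  'fdbfecccbccb'
  #25 SA[25]=18  'fecccbccb'
  #26 SA[26]=3  'feebdcccabdcfdbfecccbccb'

SA = [11, 26, 23, 6, 12, 0, 17, 10, 25, 22, 9, 24, 21, 8, 20, 14, 2, 16, 7, 13, 1, 5, 19, 4, 15, 18, 3]
i: (SA[i-1],SA[i]) lcp shared
  1: (11,26) 0 ''
  2: (26,23) 1 'b'
  3: (23,6) 1 'b'
  4: (6,12) 3 'bdc'
  5: (12,0) 4 'bdcf'
  6: (0,17) 1 'b'
  7: (17,10) 0 ''
  8: (10,25) 1 'c'
  9: (25,22) 2 'cb'
  10: (22,9) 1 'c'
  11: (9,24) 2 'cc'
  12: (24,21) 3 'ccb'
  13: (21,8) 2 'cc'
  14: (8,20) 3 'ccc'
  15: (20,14) 1 'c'
  16: (14,2) 2 'cf'
  17: (2,16) 0 ''
  18: (16,7) 1 'd'
  19: (7,13) 2 'dc'
  20: (13,1) 3 'dcf'
  21: (1,5) 0 ''
  22: (5,19) 1 'e'
  23: (19,4) 1 'e'
  24: (4,15) 0 ''
  25: (15,18) 1 'f'
  26: (18,3) 2 'fe'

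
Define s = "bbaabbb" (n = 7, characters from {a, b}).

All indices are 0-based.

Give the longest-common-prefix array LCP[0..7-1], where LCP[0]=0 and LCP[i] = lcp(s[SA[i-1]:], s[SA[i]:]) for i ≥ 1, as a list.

sorted suffixes:
  #0 SA[0]=2  'aabbb'
  #1 SA[1]=3  'abbb'
  #2 SA[2]=6  'b'
  #3 SA[3]=1  'baabbb'
  #4 SA[4]=5  'bb'
  #5 SA[5]=0  'bbaabbb'
  #6 SA[6]=4  'bbb'

SA = [2, 3, 6, 1, 5, 0, 4]
i: (SA[i-1],SA[i]) lcp shared
  1: (2,3) 1 'a'
  2: (3,6) 0 ''
  3: (6,1) 1 'b'
  4: (1,5) 1 'b'
  5: (5,0) 2 'bb'
  6: (0,4) 2 'bb'

[0, 1, 0, 1, 1, 2, 2]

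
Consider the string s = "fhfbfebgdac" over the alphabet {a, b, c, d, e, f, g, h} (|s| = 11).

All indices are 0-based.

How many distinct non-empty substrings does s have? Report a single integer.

rank | idx | suffix
   0 |   9 | ac
   1 |   3 | bfebgdac
   2 |   6 | bgdac
   3 |  10 | c
   4 |   8 | dac
   5 |   5 | ebgdac
   6 |   2 | fbfebgdac
   7 |   4 | febgdac
   8 |   0 | fhfbfebgdac
   9 |   7 | gdac
  10 |   1 | hfbfebgdac

SA = [9, 3, 6, 10, 8, 5, 2, 4, 0, 7, 1]
i: (SA[i-1],SA[i]) lcp shared
  1: (9,3) 0 ''
  2: (3,6) 1 'b'
  3: (6,10) 0 ''
  4: (10,8) 0 ''
  5: (8,5) 0 ''
  6: (5,2) 0 ''
  7: (2,4) 1 'f'
  8: (4,0) 1 'f'
  9: (0,7) 0 ''
  10: (7,1) 0 ''

n(n+1)/2 = 11·12/2 = 66
Σ LCP = 0 + 0 + 1 + 0 + 0 + 0 + 0 + 1 + 1 + 0 + 0 = 3
distinct = 66 − 3 = 63

63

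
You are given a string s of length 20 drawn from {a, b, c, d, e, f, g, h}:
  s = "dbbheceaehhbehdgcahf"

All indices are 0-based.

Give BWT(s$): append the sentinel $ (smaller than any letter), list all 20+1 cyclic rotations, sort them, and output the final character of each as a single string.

fecdhbge$hchbahdhebae

rank  rotation               last
    0  $dbbheceaehhbehdgcahf  f
    1  aehhbehdgcahf$dbbhece  e
    2  ahf$dbbheceaehhbehdgc  c
    3  bbheceaehhbehdgcahf$d  d
    4  behdgcahf$dbbheceaehh  h
    5  bheceaehhbehdgcahf$db  b
    6  cahf$dbbheceaehhbehdg  g
    7  ceaehhbehdgcahf$dbbhe  e
    8  dbbheceaehhbehdgcahf$  $
    9  dgcahf$dbbheceaehhbeh  h
   10  eaehhbehdgcahf$dbbhec  c
   11  eceaehhbehdgcahf$dbbh  h
   12  ehdgcahf$dbbheceaehhb  b
   13  ehhbehdgcahf$dbbhecea  a
   14  f$dbbheceaehhbehdgcah  h
   15  gcahf$dbbheceaehhbehd  d
   16  hbehdgcahf$dbbheceaeh  h
   17  hdgcahf$dbbheceaehhbe  e
   18  heceaehhbehdgcahf$dbb  b
   19  hf$dbbheceaehhbehdgca  a
   20  hhbehdgcahf$dbbheceae  e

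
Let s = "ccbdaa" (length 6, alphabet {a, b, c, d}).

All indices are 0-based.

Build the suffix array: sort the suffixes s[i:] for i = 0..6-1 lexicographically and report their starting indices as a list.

[5, 4, 2, 1, 0, 3]

sorted suffixes:
  #0 SA[0]=5  'a'
  #1 SA[1]=4  'aa'
  #2 SA[2]=2  'bdaa'
  #3 SA[3]=1  'cbdaa'
  #4 SA[4]=0  'ccbdaa'
  #5 SA[5]=3  'daa'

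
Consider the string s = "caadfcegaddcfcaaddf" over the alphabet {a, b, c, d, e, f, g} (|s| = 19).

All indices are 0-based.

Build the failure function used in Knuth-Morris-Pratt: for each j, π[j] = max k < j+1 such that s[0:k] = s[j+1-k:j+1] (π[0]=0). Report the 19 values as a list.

π[0] = 0
j=1 s[j]='a': π[1]=0 (border '')
j=2 s[j]='a': π[2]=0 (border '')
j=3 s[j]='d': π[3]=0 (border '')
j=4 s[j]='f': π[4]=0 (border '')
j=5 s[j]='c': π[5]=1 (border 'c')
j=6 s[j]='e': k: 1→0; π[6]=0 (border '')
j=7 s[j]='g': π[7]=0 (border '')
j=8 s[j]='a': π[8]=0 (border '')
j=9 s[j]='d': π[9]=0 (border '')
j=10 s[j]='d': π[10]=0 (border '')
j=11 s[j]='c': π[11]=1 (border 'c')
j=12 s[j]='f': k: 1→0; π[12]=0 (border '')
j=13 s[j]='c': π[13]=1 (border 'c')
j=14 s[j]='a': π[14]=2 (border 'ca')
j=15 s[j]='a': π[15]=3 (border 'caa')
j=16 s[j]='d': π[16]=4 (border 'caad')
j=17 s[j]='d': k: 4→0; π[17]=0 (border '')
j=18 s[j]='f': π[18]=0 (border '')

[0, 0, 0, 0, 0, 1, 0, 0, 0, 0, 0, 1, 0, 1, 2, 3, 4, 0, 0]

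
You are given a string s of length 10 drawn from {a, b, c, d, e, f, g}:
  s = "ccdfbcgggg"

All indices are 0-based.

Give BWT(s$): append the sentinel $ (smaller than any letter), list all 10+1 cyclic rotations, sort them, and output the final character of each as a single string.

gf$cbcdgggc

rank  rotation     last
    0  $ccdfbcgggg  g
    1  bcgggg$ccdf  f
    2  ccdfbcgggg$  $
    3  cdfbcgggg$c  c
    4  cgggg$ccdfb  b
    5  dfbcgggg$cc  c
    6  fbcgggg$ccd  d
    7  g$ccdfbcggg  g
    8  gg$ccdfbcgg  g
    9  ggg$ccdfbcg  g
   10  gggg$ccdfbc  c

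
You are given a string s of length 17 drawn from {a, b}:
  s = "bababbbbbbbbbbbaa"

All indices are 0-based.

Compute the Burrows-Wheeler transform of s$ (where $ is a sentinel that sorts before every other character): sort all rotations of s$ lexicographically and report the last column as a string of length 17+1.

rank  rotation            last
    0  $bababbbbbbbbbbbaa  a
    1  a$bababbbbbbbbbbba  a
    2  aa$bababbbbbbbbbbb  b
    3  ababbbbbbbbbbbaa$b  b
    4  abbbbbbbbbbbaa$bab  b
    5  baa$bababbbbbbbbbb  b
    6  bababbbbbbbbbbbaa$  $
    7  babbbbbbbbbbbaa$ba  a
    8  bbaa$bababbbbbbbbb  b
    9  bbbaa$bababbbbbbbb  b
   10  bbbbaa$bababbbbbbb  b
   11  bbbbbaa$bababbbbbb  b
   12  bbbbbbaa$bababbbbb  b
   13  bbbbbbbaa$bababbbb  b
   14  bbbbbbbbaa$bababbb  b
   15  bbbbbbbbbaa$bababb  b
   16  bbbbbbbbbbaa$babab  b
   17  bbbbbbbbbbbaa$baba  a

aabbbb$abbbbbbbbba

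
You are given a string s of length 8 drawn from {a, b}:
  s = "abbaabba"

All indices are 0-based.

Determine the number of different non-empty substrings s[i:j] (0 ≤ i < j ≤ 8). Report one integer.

24

sorted suffixes:
  #0 SA[0]=7  'a'
  #1 SA[1]=3  'aabba'
  #2 SA[2]=4  'abba'
  #3 SA[3]=0  'abbaabba'
  #4 SA[4]=6  'ba'
  #5 SA[5]=2  'baabba'
  #6 SA[6]=5  'bba'
  #7 SA[7]=1  'bbaabba'

SA = [7, 3, 4, 0, 6, 2, 5, 1]
rank  pair      lcp
   1  s[7:],s[3:]  1  'a'
   2  s[3:],s[4:]  1  'a'
   3  s[4:],s[0:]  4  'abba'
   4  s[0:],s[6:]  0  ''
   5  s[6:],s[2:]  2  'ba'
   6  s[2:],s[5:]  1  'b'
   7  s[5:],s[1:]  3  'bba'

n(n+1)/2 = 8·9/2 = 36
Σ LCP = 0 + 1 + 1 + 4 + 0 + 2 + 1 + 3 = 12
distinct = 36 − 12 = 24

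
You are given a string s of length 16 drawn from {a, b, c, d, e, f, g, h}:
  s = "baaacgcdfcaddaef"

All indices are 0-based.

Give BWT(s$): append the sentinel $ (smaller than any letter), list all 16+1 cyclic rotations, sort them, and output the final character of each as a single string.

fbaacd$fgadacaedc

rank  rotation           last
    0  $baaacgcdfcaddaef  f
    1  aaacgcdfcaddaef$b  b
    2  aacgcdfcaddaef$ba  a
    3  acgcdfcaddaef$baa  a
    4  addaef$baaacgcdfc  c
    5  aef$baaacgcdfcadd  d
    6  baaacgcdfcaddaef$  $
    7  caddaef$baaacgcdf  f
    8  cdfcaddaef$baaacg  g
    9  cgcdfcaddaef$baaa  a
   10  daef$baaacgcdfcad  d
   11  ddaef$baaacgcdfca  a
   12  dfcaddaef$baaacgc  c
   13  ef$baaacgcdfcadda  a
   14  f$baaacgcdfcaddae  e
   15  fcaddaef$baaacgcd  d
   16  gcdfcaddaef$baaac  c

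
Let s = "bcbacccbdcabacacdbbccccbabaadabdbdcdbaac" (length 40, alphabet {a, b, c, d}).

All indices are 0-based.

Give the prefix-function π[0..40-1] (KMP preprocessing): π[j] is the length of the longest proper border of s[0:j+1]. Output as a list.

[0, 0, 1, 0, 0, 0, 0, 1, 0, 0, 0, 1, 0, 0, 0, 0, 0, 1, 1, 2, 0, 0, 0, 1, 0, 1, 0, 0, 0, 0, 1, 0, 1, 0, 0, 0, 1, 0, 0, 0]

π[0] = 0
j=1 s[j]='c': π[1]=0 (border '')
j=2 s[j]='b': π[2]=1 (border 'b')
j=3 s[j]='a': k: 1→0; π[3]=0 (border '')
j=4 s[j]='c': π[4]=0 (border '')
j=5 s[j]='c': π[5]=0 (border '')
j=6 s[j]='c': π[6]=0 (border '')
j=7 s[j]='b': π[7]=1 (border 'b')
j=8 s[j]='d': k: 1→0; π[8]=0 (border '')
j=9 s[j]='c': π[9]=0 (border '')
j=10 s[j]='a': π[10]=0 (border '')
j=11 s[j]='b': π[11]=1 (border 'b')
j=12 s[j]='a': k: 1→0; π[12]=0 (border '')
j=13 s[j]='c': π[13]=0 (border '')
j=14 s[j]='a': π[14]=0 (border '')
j=15 s[j]='c': π[15]=0 (border '')
j=16 s[j]='d': π[16]=0 (border '')
j=17 s[j]='b': π[17]=1 (border 'b')
j=18 s[j]='b': k: 1→0; π[18]=1 (border 'b')
j=19 s[j]='c': π[19]=2 (border 'bc')
j=20 s[j]='c': k: 2→0; π[20]=0 (border '')
j=21 s[j]='c': π[21]=0 (border '')
j=22 s[j]='c': π[22]=0 (border '')
j=23 s[j]='b': π[23]=1 (border 'b')
j=24 s[j]='a': k: 1→0; π[24]=0 (border '')
j=25 s[j]='b': π[25]=1 (border 'b')
j=26 s[j]='a': k: 1→0; π[26]=0 (border '')
j=27 s[j]='a': π[27]=0 (border '')
j=28 s[j]='d': π[28]=0 (border '')
j=29 s[j]='a': π[29]=0 (border '')
j=30 s[j]='b': π[30]=1 (border 'b')
j=31 s[j]='d': k: 1→0; π[31]=0 (border '')
j=32 s[j]='b': π[32]=1 (border 'b')
j=33 s[j]='d': k: 1→0; π[33]=0 (border '')
j=34 s[j]='c': π[34]=0 (border '')
j=35 s[j]='d': π[35]=0 (border '')
j=36 s[j]='b': π[36]=1 (border 'b')
j=37 s[j]='a': k: 1→0; π[37]=0 (border '')
j=38 s[j]='a': π[38]=0 (border '')
j=39 s[j]='c': π[39]=0 (border '')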